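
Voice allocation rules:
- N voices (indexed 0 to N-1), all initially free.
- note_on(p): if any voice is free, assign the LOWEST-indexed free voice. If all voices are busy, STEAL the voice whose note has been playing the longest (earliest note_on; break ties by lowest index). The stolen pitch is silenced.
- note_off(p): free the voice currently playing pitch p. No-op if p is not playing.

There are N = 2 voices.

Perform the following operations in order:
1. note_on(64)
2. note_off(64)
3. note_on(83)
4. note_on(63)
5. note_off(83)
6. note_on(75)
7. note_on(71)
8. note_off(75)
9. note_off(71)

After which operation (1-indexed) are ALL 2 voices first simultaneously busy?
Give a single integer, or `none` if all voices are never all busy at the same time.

Op 1: note_on(64): voice 0 is free -> assigned | voices=[64 -]
Op 2: note_off(64): free voice 0 | voices=[- -]
Op 3: note_on(83): voice 0 is free -> assigned | voices=[83 -]
Op 4: note_on(63): voice 1 is free -> assigned | voices=[83 63]
Op 5: note_off(83): free voice 0 | voices=[- 63]
Op 6: note_on(75): voice 0 is free -> assigned | voices=[75 63]
Op 7: note_on(71): all voices busy, STEAL voice 1 (pitch 63, oldest) -> assign | voices=[75 71]
Op 8: note_off(75): free voice 0 | voices=[- 71]
Op 9: note_off(71): free voice 1 | voices=[- -]

Answer: 4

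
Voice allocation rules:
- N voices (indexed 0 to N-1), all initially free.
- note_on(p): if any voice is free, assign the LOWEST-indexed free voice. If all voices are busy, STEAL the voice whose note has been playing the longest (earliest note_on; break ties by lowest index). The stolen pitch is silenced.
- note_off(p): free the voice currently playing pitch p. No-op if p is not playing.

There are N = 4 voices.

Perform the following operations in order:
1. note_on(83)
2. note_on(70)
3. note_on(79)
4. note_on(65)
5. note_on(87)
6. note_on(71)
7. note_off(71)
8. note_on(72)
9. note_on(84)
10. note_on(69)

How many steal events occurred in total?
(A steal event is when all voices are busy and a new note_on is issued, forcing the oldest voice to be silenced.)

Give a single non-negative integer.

Answer: 4

Derivation:
Op 1: note_on(83): voice 0 is free -> assigned | voices=[83 - - -]
Op 2: note_on(70): voice 1 is free -> assigned | voices=[83 70 - -]
Op 3: note_on(79): voice 2 is free -> assigned | voices=[83 70 79 -]
Op 4: note_on(65): voice 3 is free -> assigned | voices=[83 70 79 65]
Op 5: note_on(87): all voices busy, STEAL voice 0 (pitch 83, oldest) -> assign | voices=[87 70 79 65]
Op 6: note_on(71): all voices busy, STEAL voice 1 (pitch 70, oldest) -> assign | voices=[87 71 79 65]
Op 7: note_off(71): free voice 1 | voices=[87 - 79 65]
Op 8: note_on(72): voice 1 is free -> assigned | voices=[87 72 79 65]
Op 9: note_on(84): all voices busy, STEAL voice 2 (pitch 79, oldest) -> assign | voices=[87 72 84 65]
Op 10: note_on(69): all voices busy, STEAL voice 3 (pitch 65, oldest) -> assign | voices=[87 72 84 69]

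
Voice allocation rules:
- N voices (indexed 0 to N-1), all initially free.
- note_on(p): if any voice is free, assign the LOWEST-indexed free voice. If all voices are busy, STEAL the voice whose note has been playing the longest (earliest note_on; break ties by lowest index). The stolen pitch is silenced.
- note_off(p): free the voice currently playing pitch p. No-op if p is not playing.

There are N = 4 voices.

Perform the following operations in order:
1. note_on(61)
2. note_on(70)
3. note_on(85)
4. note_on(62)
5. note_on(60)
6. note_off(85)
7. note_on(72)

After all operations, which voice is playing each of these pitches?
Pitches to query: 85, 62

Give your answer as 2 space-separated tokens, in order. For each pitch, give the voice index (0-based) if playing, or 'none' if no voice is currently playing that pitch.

Op 1: note_on(61): voice 0 is free -> assigned | voices=[61 - - -]
Op 2: note_on(70): voice 1 is free -> assigned | voices=[61 70 - -]
Op 3: note_on(85): voice 2 is free -> assigned | voices=[61 70 85 -]
Op 4: note_on(62): voice 3 is free -> assigned | voices=[61 70 85 62]
Op 5: note_on(60): all voices busy, STEAL voice 0 (pitch 61, oldest) -> assign | voices=[60 70 85 62]
Op 6: note_off(85): free voice 2 | voices=[60 70 - 62]
Op 7: note_on(72): voice 2 is free -> assigned | voices=[60 70 72 62]

Answer: none 3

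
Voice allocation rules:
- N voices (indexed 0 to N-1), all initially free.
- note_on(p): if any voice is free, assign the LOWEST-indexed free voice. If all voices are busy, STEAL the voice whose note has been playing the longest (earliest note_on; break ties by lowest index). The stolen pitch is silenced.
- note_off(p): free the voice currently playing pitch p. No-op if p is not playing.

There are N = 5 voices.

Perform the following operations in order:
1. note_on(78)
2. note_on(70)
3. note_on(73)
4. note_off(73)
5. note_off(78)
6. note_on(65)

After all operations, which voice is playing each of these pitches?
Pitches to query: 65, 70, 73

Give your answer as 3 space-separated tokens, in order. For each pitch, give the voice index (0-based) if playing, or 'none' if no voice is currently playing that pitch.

Op 1: note_on(78): voice 0 is free -> assigned | voices=[78 - - - -]
Op 2: note_on(70): voice 1 is free -> assigned | voices=[78 70 - - -]
Op 3: note_on(73): voice 2 is free -> assigned | voices=[78 70 73 - -]
Op 4: note_off(73): free voice 2 | voices=[78 70 - - -]
Op 5: note_off(78): free voice 0 | voices=[- 70 - - -]
Op 6: note_on(65): voice 0 is free -> assigned | voices=[65 70 - - -]

Answer: 0 1 none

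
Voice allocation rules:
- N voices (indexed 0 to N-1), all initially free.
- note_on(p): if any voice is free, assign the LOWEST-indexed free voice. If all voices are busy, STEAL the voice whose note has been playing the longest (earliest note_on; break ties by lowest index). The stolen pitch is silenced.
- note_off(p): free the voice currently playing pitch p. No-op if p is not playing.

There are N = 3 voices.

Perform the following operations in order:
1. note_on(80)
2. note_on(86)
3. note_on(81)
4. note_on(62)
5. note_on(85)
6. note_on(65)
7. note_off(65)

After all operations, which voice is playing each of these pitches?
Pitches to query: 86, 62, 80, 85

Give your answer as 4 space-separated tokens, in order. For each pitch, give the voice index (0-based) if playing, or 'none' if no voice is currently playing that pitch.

Op 1: note_on(80): voice 0 is free -> assigned | voices=[80 - -]
Op 2: note_on(86): voice 1 is free -> assigned | voices=[80 86 -]
Op 3: note_on(81): voice 2 is free -> assigned | voices=[80 86 81]
Op 4: note_on(62): all voices busy, STEAL voice 0 (pitch 80, oldest) -> assign | voices=[62 86 81]
Op 5: note_on(85): all voices busy, STEAL voice 1 (pitch 86, oldest) -> assign | voices=[62 85 81]
Op 6: note_on(65): all voices busy, STEAL voice 2 (pitch 81, oldest) -> assign | voices=[62 85 65]
Op 7: note_off(65): free voice 2 | voices=[62 85 -]

Answer: none 0 none 1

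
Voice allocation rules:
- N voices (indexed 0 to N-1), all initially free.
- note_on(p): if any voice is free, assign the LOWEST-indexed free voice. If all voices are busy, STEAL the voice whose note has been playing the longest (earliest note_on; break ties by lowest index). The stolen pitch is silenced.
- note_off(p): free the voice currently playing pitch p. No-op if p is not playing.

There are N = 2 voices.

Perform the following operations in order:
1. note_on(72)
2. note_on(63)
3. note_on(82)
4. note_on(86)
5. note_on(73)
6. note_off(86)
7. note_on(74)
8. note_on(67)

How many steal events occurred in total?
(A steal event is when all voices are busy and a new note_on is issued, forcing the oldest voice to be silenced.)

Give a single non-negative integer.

Answer: 4

Derivation:
Op 1: note_on(72): voice 0 is free -> assigned | voices=[72 -]
Op 2: note_on(63): voice 1 is free -> assigned | voices=[72 63]
Op 3: note_on(82): all voices busy, STEAL voice 0 (pitch 72, oldest) -> assign | voices=[82 63]
Op 4: note_on(86): all voices busy, STEAL voice 1 (pitch 63, oldest) -> assign | voices=[82 86]
Op 5: note_on(73): all voices busy, STEAL voice 0 (pitch 82, oldest) -> assign | voices=[73 86]
Op 6: note_off(86): free voice 1 | voices=[73 -]
Op 7: note_on(74): voice 1 is free -> assigned | voices=[73 74]
Op 8: note_on(67): all voices busy, STEAL voice 0 (pitch 73, oldest) -> assign | voices=[67 74]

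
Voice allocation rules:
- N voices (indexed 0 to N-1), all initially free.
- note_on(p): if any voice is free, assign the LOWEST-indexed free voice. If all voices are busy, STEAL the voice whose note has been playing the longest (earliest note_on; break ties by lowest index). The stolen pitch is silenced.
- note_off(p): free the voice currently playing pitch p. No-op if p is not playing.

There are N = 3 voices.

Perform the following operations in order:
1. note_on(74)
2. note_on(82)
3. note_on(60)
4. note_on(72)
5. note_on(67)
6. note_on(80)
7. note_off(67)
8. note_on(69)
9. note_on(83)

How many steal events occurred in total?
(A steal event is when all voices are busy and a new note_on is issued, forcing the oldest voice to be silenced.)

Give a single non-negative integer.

Op 1: note_on(74): voice 0 is free -> assigned | voices=[74 - -]
Op 2: note_on(82): voice 1 is free -> assigned | voices=[74 82 -]
Op 3: note_on(60): voice 2 is free -> assigned | voices=[74 82 60]
Op 4: note_on(72): all voices busy, STEAL voice 0 (pitch 74, oldest) -> assign | voices=[72 82 60]
Op 5: note_on(67): all voices busy, STEAL voice 1 (pitch 82, oldest) -> assign | voices=[72 67 60]
Op 6: note_on(80): all voices busy, STEAL voice 2 (pitch 60, oldest) -> assign | voices=[72 67 80]
Op 7: note_off(67): free voice 1 | voices=[72 - 80]
Op 8: note_on(69): voice 1 is free -> assigned | voices=[72 69 80]
Op 9: note_on(83): all voices busy, STEAL voice 0 (pitch 72, oldest) -> assign | voices=[83 69 80]

Answer: 4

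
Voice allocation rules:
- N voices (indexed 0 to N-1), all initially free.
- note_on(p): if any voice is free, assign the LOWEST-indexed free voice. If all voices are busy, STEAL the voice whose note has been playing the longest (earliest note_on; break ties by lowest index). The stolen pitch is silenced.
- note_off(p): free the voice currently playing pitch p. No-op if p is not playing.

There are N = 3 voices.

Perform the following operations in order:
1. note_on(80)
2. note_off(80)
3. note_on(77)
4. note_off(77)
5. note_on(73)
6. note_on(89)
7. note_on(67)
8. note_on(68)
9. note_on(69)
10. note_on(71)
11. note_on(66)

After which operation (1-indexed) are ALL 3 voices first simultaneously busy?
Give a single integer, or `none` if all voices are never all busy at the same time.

Op 1: note_on(80): voice 0 is free -> assigned | voices=[80 - -]
Op 2: note_off(80): free voice 0 | voices=[- - -]
Op 3: note_on(77): voice 0 is free -> assigned | voices=[77 - -]
Op 4: note_off(77): free voice 0 | voices=[- - -]
Op 5: note_on(73): voice 0 is free -> assigned | voices=[73 - -]
Op 6: note_on(89): voice 1 is free -> assigned | voices=[73 89 -]
Op 7: note_on(67): voice 2 is free -> assigned | voices=[73 89 67]
Op 8: note_on(68): all voices busy, STEAL voice 0 (pitch 73, oldest) -> assign | voices=[68 89 67]
Op 9: note_on(69): all voices busy, STEAL voice 1 (pitch 89, oldest) -> assign | voices=[68 69 67]
Op 10: note_on(71): all voices busy, STEAL voice 2 (pitch 67, oldest) -> assign | voices=[68 69 71]
Op 11: note_on(66): all voices busy, STEAL voice 0 (pitch 68, oldest) -> assign | voices=[66 69 71]

Answer: 7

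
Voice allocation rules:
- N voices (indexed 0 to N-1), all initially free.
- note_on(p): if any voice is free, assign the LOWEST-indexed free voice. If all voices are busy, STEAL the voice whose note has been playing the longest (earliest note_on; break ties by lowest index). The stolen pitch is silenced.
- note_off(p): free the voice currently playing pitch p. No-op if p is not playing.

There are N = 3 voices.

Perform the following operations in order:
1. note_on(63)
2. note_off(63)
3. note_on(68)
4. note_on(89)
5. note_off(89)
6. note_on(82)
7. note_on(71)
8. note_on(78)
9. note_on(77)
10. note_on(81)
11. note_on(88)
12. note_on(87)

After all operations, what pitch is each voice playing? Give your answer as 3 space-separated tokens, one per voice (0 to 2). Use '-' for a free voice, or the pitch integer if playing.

Op 1: note_on(63): voice 0 is free -> assigned | voices=[63 - -]
Op 2: note_off(63): free voice 0 | voices=[- - -]
Op 3: note_on(68): voice 0 is free -> assigned | voices=[68 - -]
Op 4: note_on(89): voice 1 is free -> assigned | voices=[68 89 -]
Op 5: note_off(89): free voice 1 | voices=[68 - -]
Op 6: note_on(82): voice 1 is free -> assigned | voices=[68 82 -]
Op 7: note_on(71): voice 2 is free -> assigned | voices=[68 82 71]
Op 8: note_on(78): all voices busy, STEAL voice 0 (pitch 68, oldest) -> assign | voices=[78 82 71]
Op 9: note_on(77): all voices busy, STEAL voice 1 (pitch 82, oldest) -> assign | voices=[78 77 71]
Op 10: note_on(81): all voices busy, STEAL voice 2 (pitch 71, oldest) -> assign | voices=[78 77 81]
Op 11: note_on(88): all voices busy, STEAL voice 0 (pitch 78, oldest) -> assign | voices=[88 77 81]
Op 12: note_on(87): all voices busy, STEAL voice 1 (pitch 77, oldest) -> assign | voices=[88 87 81]

Answer: 88 87 81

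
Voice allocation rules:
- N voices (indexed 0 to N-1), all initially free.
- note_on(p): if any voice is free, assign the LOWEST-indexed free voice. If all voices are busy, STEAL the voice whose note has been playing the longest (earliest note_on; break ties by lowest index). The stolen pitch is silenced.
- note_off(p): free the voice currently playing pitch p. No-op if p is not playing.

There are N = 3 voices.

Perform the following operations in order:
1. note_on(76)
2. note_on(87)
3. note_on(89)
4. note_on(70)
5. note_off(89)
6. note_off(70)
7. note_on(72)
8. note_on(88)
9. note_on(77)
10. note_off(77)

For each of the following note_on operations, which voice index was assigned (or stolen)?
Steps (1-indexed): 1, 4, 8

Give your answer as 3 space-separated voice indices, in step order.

Op 1: note_on(76): voice 0 is free -> assigned | voices=[76 - -]
Op 2: note_on(87): voice 1 is free -> assigned | voices=[76 87 -]
Op 3: note_on(89): voice 2 is free -> assigned | voices=[76 87 89]
Op 4: note_on(70): all voices busy, STEAL voice 0 (pitch 76, oldest) -> assign | voices=[70 87 89]
Op 5: note_off(89): free voice 2 | voices=[70 87 -]
Op 6: note_off(70): free voice 0 | voices=[- 87 -]
Op 7: note_on(72): voice 0 is free -> assigned | voices=[72 87 -]
Op 8: note_on(88): voice 2 is free -> assigned | voices=[72 87 88]
Op 9: note_on(77): all voices busy, STEAL voice 1 (pitch 87, oldest) -> assign | voices=[72 77 88]
Op 10: note_off(77): free voice 1 | voices=[72 - 88]

Answer: 0 0 2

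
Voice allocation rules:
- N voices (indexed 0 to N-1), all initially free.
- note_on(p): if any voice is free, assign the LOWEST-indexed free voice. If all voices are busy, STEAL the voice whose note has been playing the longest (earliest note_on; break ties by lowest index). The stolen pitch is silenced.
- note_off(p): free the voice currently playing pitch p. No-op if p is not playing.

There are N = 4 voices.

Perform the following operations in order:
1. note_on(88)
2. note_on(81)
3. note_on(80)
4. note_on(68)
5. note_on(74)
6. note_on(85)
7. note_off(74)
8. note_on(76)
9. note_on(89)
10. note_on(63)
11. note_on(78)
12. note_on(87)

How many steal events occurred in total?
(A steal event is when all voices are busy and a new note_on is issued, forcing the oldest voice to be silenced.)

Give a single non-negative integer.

Op 1: note_on(88): voice 0 is free -> assigned | voices=[88 - - -]
Op 2: note_on(81): voice 1 is free -> assigned | voices=[88 81 - -]
Op 3: note_on(80): voice 2 is free -> assigned | voices=[88 81 80 -]
Op 4: note_on(68): voice 3 is free -> assigned | voices=[88 81 80 68]
Op 5: note_on(74): all voices busy, STEAL voice 0 (pitch 88, oldest) -> assign | voices=[74 81 80 68]
Op 6: note_on(85): all voices busy, STEAL voice 1 (pitch 81, oldest) -> assign | voices=[74 85 80 68]
Op 7: note_off(74): free voice 0 | voices=[- 85 80 68]
Op 8: note_on(76): voice 0 is free -> assigned | voices=[76 85 80 68]
Op 9: note_on(89): all voices busy, STEAL voice 2 (pitch 80, oldest) -> assign | voices=[76 85 89 68]
Op 10: note_on(63): all voices busy, STEAL voice 3 (pitch 68, oldest) -> assign | voices=[76 85 89 63]
Op 11: note_on(78): all voices busy, STEAL voice 1 (pitch 85, oldest) -> assign | voices=[76 78 89 63]
Op 12: note_on(87): all voices busy, STEAL voice 0 (pitch 76, oldest) -> assign | voices=[87 78 89 63]

Answer: 6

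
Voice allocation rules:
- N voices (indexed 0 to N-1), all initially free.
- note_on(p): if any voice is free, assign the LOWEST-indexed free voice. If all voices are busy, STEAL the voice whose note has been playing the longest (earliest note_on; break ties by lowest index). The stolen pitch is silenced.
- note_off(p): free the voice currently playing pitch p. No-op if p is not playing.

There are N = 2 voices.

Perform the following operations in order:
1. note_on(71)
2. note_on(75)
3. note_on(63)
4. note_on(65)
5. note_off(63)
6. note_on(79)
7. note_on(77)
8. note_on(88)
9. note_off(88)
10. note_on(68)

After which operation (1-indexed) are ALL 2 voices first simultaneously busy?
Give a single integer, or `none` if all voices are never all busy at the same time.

Op 1: note_on(71): voice 0 is free -> assigned | voices=[71 -]
Op 2: note_on(75): voice 1 is free -> assigned | voices=[71 75]
Op 3: note_on(63): all voices busy, STEAL voice 0 (pitch 71, oldest) -> assign | voices=[63 75]
Op 4: note_on(65): all voices busy, STEAL voice 1 (pitch 75, oldest) -> assign | voices=[63 65]
Op 5: note_off(63): free voice 0 | voices=[- 65]
Op 6: note_on(79): voice 0 is free -> assigned | voices=[79 65]
Op 7: note_on(77): all voices busy, STEAL voice 1 (pitch 65, oldest) -> assign | voices=[79 77]
Op 8: note_on(88): all voices busy, STEAL voice 0 (pitch 79, oldest) -> assign | voices=[88 77]
Op 9: note_off(88): free voice 0 | voices=[- 77]
Op 10: note_on(68): voice 0 is free -> assigned | voices=[68 77]

Answer: 2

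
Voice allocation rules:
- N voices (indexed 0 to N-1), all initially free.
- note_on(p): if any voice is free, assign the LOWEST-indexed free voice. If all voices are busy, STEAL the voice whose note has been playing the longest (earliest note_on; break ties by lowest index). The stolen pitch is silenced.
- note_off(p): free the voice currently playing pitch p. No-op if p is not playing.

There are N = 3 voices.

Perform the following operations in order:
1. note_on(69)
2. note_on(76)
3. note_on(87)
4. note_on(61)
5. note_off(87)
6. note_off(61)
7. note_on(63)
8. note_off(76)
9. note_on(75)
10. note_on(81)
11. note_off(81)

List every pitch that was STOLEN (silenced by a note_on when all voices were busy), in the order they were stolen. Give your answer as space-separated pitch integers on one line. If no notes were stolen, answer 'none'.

Op 1: note_on(69): voice 0 is free -> assigned | voices=[69 - -]
Op 2: note_on(76): voice 1 is free -> assigned | voices=[69 76 -]
Op 3: note_on(87): voice 2 is free -> assigned | voices=[69 76 87]
Op 4: note_on(61): all voices busy, STEAL voice 0 (pitch 69, oldest) -> assign | voices=[61 76 87]
Op 5: note_off(87): free voice 2 | voices=[61 76 -]
Op 6: note_off(61): free voice 0 | voices=[- 76 -]
Op 7: note_on(63): voice 0 is free -> assigned | voices=[63 76 -]
Op 8: note_off(76): free voice 1 | voices=[63 - -]
Op 9: note_on(75): voice 1 is free -> assigned | voices=[63 75 -]
Op 10: note_on(81): voice 2 is free -> assigned | voices=[63 75 81]
Op 11: note_off(81): free voice 2 | voices=[63 75 -]

Answer: 69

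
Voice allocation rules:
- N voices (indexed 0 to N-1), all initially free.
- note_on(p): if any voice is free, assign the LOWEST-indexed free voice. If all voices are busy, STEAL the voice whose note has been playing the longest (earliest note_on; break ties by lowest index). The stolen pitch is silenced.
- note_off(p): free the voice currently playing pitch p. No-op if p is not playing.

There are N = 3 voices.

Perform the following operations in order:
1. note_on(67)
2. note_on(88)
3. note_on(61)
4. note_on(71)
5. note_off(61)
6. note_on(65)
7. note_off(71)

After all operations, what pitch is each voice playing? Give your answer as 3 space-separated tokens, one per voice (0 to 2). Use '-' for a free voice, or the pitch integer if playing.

Op 1: note_on(67): voice 0 is free -> assigned | voices=[67 - -]
Op 2: note_on(88): voice 1 is free -> assigned | voices=[67 88 -]
Op 3: note_on(61): voice 2 is free -> assigned | voices=[67 88 61]
Op 4: note_on(71): all voices busy, STEAL voice 0 (pitch 67, oldest) -> assign | voices=[71 88 61]
Op 5: note_off(61): free voice 2 | voices=[71 88 -]
Op 6: note_on(65): voice 2 is free -> assigned | voices=[71 88 65]
Op 7: note_off(71): free voice 0 | voices=[- 88 65]

Answer: - 88 65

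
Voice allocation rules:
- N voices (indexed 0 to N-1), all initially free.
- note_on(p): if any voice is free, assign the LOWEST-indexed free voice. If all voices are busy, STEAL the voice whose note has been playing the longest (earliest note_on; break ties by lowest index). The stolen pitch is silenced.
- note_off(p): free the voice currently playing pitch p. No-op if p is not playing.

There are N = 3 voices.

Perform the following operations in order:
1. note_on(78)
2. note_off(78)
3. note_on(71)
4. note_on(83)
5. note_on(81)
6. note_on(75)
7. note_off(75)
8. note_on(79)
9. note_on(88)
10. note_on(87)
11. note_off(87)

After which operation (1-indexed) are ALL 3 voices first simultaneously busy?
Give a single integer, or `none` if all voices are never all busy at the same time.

Op 1: note_on(78): voice 0 is free -> assigned | voices=[78 - -]
Op 2: note_off(78): free voice 0 | voices=[- - -]
Op 3: note_on(71): voice 0 is free -> assigned | voices=[71 - -]
Op 4: note_on(83): voice 1 is free -> assigned | voices=[71 83 -]
Op 5: note_on(81): voice 2 is free -> assigned | voices=[71 83 81]
Op 6: note_on(75): all voices busy, STEAL voice 0 (pitch 71, oldest) -> assign | voices=[75 83 81]
Op 7: note_off(75): free voice 0 | voices=[- 83 81]
Op 8: note_on(79): voice 0 is free -> assigned | voices=[79 83 81]
Op 9: note_on(88): all voices busy, STEAL voice 1 (pitch 83, oldest) -> assign | voices=[79 88 81]
Op 10: note_on(87): all voices busy, STEAL voice 2 (pitch 81, oldest) -> assign | voices=[79 88 87]
Op 11: note_off(87): free voice 2 | voices=[79 88 -]

Answer: 5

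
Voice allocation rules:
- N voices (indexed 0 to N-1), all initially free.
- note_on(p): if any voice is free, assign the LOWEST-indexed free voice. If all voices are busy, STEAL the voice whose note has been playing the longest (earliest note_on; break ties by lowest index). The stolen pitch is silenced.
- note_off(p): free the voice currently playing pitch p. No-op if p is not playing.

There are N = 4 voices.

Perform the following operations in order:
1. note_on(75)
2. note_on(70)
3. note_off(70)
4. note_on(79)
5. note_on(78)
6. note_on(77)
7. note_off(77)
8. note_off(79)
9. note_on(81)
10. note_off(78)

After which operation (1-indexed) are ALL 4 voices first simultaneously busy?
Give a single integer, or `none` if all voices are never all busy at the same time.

Op 1: note_on(75): voice 0 is free -> assigned | voices=[75 - - -]
Op 2: note_on(70): voice 1 is free -> assigned | voices=[75 70 - -]
Op 3: note_off(70): free voice 1 | voices=[75 - - -]
Op 4: note_on(79): voice 1 is free -> assigned | voices=[75 79 - -]
Op 5: note_on(78): voice 2 is free -> assigned | voices=[75 79 78 -]
Op 6: note_on(77): voice 3 is free -> assigned | voices=[75 79 78 77]
Op 7: note_off(77): free voice 3 | voices=[75 79 78 -]
Op 8: note_off(79): free voice 1 | voices=[75 - 78 -]
Op 9: note_on(81): voice 1 is free -> assigned | voices=[75 81 78 -]
Op 10: note_off(78): free voice 2 | voices=[75 81 - -]

Answer: 6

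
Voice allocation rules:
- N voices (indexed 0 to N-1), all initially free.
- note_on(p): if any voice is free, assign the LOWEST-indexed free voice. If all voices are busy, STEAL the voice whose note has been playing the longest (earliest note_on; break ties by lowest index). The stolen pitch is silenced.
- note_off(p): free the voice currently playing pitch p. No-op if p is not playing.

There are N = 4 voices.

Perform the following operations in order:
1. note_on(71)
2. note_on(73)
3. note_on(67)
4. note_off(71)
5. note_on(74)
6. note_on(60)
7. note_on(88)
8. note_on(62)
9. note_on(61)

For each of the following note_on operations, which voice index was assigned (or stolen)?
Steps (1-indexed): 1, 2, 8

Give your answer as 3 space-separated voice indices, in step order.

Answer: 0 1 2

Derivation:
Op 1: note_on(71): voice 0 is free -> assigned | voices=[71 - - -]
Op 2: note_on(73): voice 1 is free -> assigned | voices=[71 73 - -]
Op 3: note_on(67): voice 2 is free -> assigned | voices=[71 73 67 -]
Op 4: note_off(71): free voice 0 | voices=[- 73 67 -]
Op 5: note_on(74): voice 0 is free -> assigned | voices=[74 73 67 -]
Op 6: note_on(60): voice 3 is free -> assigned | voices=[74 73 67 60]
Op 7: note_on(88): all voices busy, STEAL voice 1 (pitch 73, oldest) -> assign | voices=[74 88 67 60]
Op 8: note_on(62): all voices busy, STEAL voice 2 (pitch 67, oldest) -> assign | voices=[74 88 62 60]
Op 9: note_on(61): all voices busy, STEAL voice 0 (pitch 74, oldest) -> assign | voices=[61 88 62 60]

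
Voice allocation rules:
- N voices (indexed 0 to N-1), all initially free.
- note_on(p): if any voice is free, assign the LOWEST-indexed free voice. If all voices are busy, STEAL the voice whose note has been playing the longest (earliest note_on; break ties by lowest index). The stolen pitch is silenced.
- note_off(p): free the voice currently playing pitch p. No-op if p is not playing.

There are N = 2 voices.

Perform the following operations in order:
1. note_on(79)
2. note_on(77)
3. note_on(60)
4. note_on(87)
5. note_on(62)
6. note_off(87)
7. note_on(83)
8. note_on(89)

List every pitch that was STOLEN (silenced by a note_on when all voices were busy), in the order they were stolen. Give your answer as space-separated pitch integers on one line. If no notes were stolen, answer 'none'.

Answer: 79 77 60 62

Derivation:
Op 1: note_on(79): voice 0 is free -> assigned | voices=[79 -]
Op 2: note_on(77): voice 1 is free -> assigned | voices=[79 77]
Op 3: note_on(60): all voices busy, STEAL voice 0 (pitch 79, oldest) -> assign | voices=[60 77]
Op 4: note_on(87): all voices busy, STEAL voice 1 (pitch 77, oldest) -> assign | voices=[60 87]
Op 5: note_on(62): all voices busy, STEAL voice 0 (pitch 60, oldest) -> assign | voices=[62 87]
Op 6: note_off(87): free voice 1 | voices=[62 -]
Op 7: note_on(83): voice 1 is free -> assigned | voices=[62 83]
Op 8: note_on(89): all voices busy, STEAL voice 0 (pitch 62, oldest) -> assign | voices=[89 83]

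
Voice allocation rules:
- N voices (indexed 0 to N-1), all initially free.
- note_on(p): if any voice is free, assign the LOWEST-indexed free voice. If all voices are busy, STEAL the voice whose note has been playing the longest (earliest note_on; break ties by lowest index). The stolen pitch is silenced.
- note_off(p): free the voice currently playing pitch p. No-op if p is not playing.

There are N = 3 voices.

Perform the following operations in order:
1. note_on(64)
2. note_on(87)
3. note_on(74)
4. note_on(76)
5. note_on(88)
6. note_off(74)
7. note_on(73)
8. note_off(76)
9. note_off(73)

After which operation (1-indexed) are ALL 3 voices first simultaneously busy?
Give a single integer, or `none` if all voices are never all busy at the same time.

Op 1: note_on(64): voice 0 is free -> assigned | voices=[64 - -]
Op 2: note_on(87): voice 1 is free -> assigned | voices=[64 87 -]
Op 3: note_on(74): voice 2 is free -> assigned | voices=[64 87 74]
Op 4: note_on(76): all voices busy, STEAL voice 0 (pitch 64, oldest) -> assign | voices=[76 87 74]
Op 5: note_on(88): all voices busy, STEAL voice 1 (pitch 87, oldest) -> assign | voices=[76 88 74]
Op 6: note_off(74): free voice 2 | voices=[76 88 -]
Op 7: note_on(73): voice 2 is free -> assigned | voices=[76 88 73]
Op 8: note_off(76): free voice 0 | voices=[- 88 73]
Op 9: note_off(73): free voice 2 | voices=[- 88 -]

Answer: 3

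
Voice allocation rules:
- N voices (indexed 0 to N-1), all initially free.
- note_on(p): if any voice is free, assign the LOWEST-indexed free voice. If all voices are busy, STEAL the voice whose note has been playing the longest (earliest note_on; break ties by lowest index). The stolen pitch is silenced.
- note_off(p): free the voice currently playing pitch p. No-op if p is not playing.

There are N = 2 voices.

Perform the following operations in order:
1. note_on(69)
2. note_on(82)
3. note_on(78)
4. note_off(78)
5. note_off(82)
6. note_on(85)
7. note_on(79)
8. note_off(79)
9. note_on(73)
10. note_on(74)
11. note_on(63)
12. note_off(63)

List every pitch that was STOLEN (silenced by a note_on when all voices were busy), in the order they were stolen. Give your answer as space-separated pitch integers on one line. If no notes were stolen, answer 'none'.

Answer: 69 85 73

Derivation:
Op 1: note_on(69): voice 0 is free -> assigned | voices=[69 -]
Op 2: note_on(82): voice 1 is free -> assigned | voices=[69 82]
Op 3: note_on(78): all voices busy, STEAL voice 0 (pitch 69, oldest) -> assign | voices=[78 82]
Op 4: note_off(78): free voice 0 | voices=[- 82]
Op 5: note_off(82): free voice 1 | voices=[- -]
Op 6: note_on(85): voice 0 is free -> assigned | voices=[85 -]
Op 7: note_on(79): voice 1 is free -> assigned | voices=[85 79]
Op 8: note_off(79): free voice 1 | voices=[85 -]
Op 9: note_on(73): voice 1 is free -> assigned | voices=[85 73]
Op 10: note_on(74): all voices busy, STEAL voice 0 (pitch 85, oldest) -> assign | voices=[74 73]
Op 11: note_on(63): all voices busy, STEAL voice 1 (pitch 73, oldest) -> assign | voices=[74 63]
Op 12: note_off(63): free voice 1 | voices=[74 -]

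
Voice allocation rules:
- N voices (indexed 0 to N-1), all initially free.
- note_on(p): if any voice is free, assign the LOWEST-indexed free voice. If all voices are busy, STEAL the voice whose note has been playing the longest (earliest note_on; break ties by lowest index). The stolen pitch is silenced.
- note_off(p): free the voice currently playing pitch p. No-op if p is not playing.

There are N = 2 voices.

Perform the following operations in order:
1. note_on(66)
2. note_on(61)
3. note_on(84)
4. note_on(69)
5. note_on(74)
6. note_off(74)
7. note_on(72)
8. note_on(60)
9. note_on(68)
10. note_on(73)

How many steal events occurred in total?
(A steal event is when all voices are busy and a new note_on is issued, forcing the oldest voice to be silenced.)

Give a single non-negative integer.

Op 1: note_on(66): voice 0 is free -> assigned | voices=[66 -]
Op 2: note_on(61): voice 1 is free -> assigned | voices=[66 61]
Op 3: note_on(84): all voices busy, STEAL voice 0 (pitch 66, oldest) -> assign | voices=[84 61]
Op 4: note_on(69): all voices busy, STEAL voice 1 (pitch 61, oldest) -> assign | voices=[84 69]
Op 5: note_on(74): all voices busy, STEAL voice 0 (pitch 84, oldest) -> assign | voices=[74 69]
Op 6: note_off(74): free voice 0 | voices=[- 69]
Op 7: note_on(72): voice 0 is free -> assigned | voices=[72 69]
Op 8: note_on(60): all voices busy, STEAL voice 1 (pitch 69, oldest) -> assign | voices=[72 60]
Op 9: note_on(68): all voices busy, STEAL voice 0 (pitch 72, oldest) -> assign | voices=[68 60]
Op 10: note_on(73): all voices busy, STEAL voice 1 (pitch 60, oldest) -> assign | voices=[68 73]

Answer: 6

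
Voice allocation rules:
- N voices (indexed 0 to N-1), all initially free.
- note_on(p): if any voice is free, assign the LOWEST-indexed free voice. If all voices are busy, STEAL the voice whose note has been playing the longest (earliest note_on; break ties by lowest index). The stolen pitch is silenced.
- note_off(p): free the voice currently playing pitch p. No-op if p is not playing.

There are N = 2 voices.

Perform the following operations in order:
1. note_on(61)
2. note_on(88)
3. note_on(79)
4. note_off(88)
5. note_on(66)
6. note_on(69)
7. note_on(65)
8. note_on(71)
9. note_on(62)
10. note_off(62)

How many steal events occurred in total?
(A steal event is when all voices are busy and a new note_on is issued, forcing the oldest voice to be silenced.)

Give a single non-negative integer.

Op 1: note_on(61): voice 0 is free -> assigned | voices=[61 -]
Op 2: note_on(88): voice 1 is free -> assigned | voices=[61 88]
Op 3: note_on(79): all voices busy, STEAL voice 0 (pitch 61, oldest) -> assign | voices=[79 88]
Op 4: note_off(88): free voice 1 | voices=[79 -]
Op 5: note_on(66): voice 1 is free -> assigned | voices=[79 66]
Op 6: note_on(69): all voices busy, STEAL voice 0 (pitch 79, oldest) -> assign | voices=[69 66]
Op 7: note_on(65): all voices busy, STEAL voice 1 (pitch 66, oldest) -> assign | voices=[69 65]
Op 8: note_on(71): all voices busy, STEAL voice 0 (pitch 69, oldest) -> assign | voices=[71 65]
Op 9: note_on(62): all voices busy, STEAL voice 1 (pitch 65, oldest) -> assign | voices=[71 62]
Op 10: note_off(62): free voice 1 | voices=[71 -]

Answer: 5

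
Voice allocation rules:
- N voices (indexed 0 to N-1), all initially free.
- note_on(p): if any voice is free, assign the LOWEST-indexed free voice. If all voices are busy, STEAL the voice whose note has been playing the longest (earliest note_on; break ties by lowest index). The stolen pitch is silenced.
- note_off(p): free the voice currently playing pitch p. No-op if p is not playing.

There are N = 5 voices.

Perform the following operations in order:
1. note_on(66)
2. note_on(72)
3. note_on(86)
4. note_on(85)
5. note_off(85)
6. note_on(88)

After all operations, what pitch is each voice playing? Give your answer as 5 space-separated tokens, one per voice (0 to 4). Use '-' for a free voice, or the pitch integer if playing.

Op 1: note_on(66): voice 0 is free -> assigned | voices=[66 - - - -]
Op 2: note_on(72): voice 1 is free -> assigned | voices=[66 72 - - -]
Op 3: note_on(86): voice 2 is free -> assigned | voices=[66 72 86 - -]
Op 4: note_on(85): voice 3 is free -> assigned | voices=[66 72 86 85 -]
Op 5: note_off(85): free voice 3 | voices=[66 72 86 - -]
Op 6: note_on(88): voice 3 is free -> assigned | voices=[66 72 86 88 -]

Answer: 66 72 86 88 -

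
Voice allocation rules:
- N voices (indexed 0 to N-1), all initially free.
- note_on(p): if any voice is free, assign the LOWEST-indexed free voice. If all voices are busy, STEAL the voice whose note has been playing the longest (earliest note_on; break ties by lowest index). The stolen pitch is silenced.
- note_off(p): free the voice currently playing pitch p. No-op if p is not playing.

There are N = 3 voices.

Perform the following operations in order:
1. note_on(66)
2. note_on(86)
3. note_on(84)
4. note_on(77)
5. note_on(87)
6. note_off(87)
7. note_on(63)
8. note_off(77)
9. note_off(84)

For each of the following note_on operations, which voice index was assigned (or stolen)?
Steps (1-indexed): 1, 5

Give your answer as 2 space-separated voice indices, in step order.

Answer: 0 1

Derivation:
Op 1: note_on(66): voice 0 is free -> assigned | voices=[66 - -]
Op 2: note_on(86): voice 1 is free -> assigned | voices=[66 86 -]
Op 3: note_on(84): voice 2 is free -> assigned | voices=[66 86 84]
Op 4: note_on(77): all voices busy, STEAL voice 0 (pitch 66, oldest) -> assign | voices=[77 86 84]
Op 5: note_on(87): all voices busy, STEAL voice 1 (pitch 86, oldest) -> assign | voices=[77 87 84]
Op 6: note_off(87): free voice 1 | voices=[77 - 84]
Op 7: note_on(63): voice 1 is free -> assigned | voices=[77 63 84]
Op 8: note_off(77): free voice 0 | voices=[- 63 84]
Op 9: note_off(84): free voice 2 | voices=[- 63 -]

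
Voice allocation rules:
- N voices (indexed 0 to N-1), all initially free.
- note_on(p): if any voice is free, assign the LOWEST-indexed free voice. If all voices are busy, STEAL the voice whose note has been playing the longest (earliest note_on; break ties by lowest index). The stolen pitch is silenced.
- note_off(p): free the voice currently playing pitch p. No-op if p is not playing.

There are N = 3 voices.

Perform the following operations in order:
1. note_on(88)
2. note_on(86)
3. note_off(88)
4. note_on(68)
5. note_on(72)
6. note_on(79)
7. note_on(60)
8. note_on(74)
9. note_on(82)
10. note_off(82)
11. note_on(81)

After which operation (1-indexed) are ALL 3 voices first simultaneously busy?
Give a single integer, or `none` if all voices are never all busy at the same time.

Op 1: note_on(88): voice 0 is free -> assigned | voices=[88 - -]
Op 2: note_on(86): voice 1 is free -> assigned | voices=[88 86 -]
Op 3: note_off(88): free voice 0 | voices=[- 86 -]
Op 4: note_on(68): voice 0 is free -> assigned | voices=[68 86 -]
Op 5: note_on(72): voice 2 is free -> assigned | voices=[68 86 72]
Op 6: note_on(79): all voices busy, STEAL voice 1 (pitch 86, oldest) -> assign | voices=[68 79 72]
Op 7: note_on(60): all voices busy, STEAL voice 0 (pitch 68, oldest) -> assign | voices=[60 79 72]
Op 8: note_on(74): all voices busy, STEAL voice 2 (pitch 72, oldest) -> assign | voices=[60 79 74]
Op 9: note_on(82): all voices busy, STEAL voice 1 (pitch 79, oldest) -> assign | voices=[60 82 74]
Op 10: note_off(82): free voice 1 | voices=[60 - 74]
Op 11: note_on(81): voice 1 is free -> assigned | voices=[60 81 74]

Answer: 5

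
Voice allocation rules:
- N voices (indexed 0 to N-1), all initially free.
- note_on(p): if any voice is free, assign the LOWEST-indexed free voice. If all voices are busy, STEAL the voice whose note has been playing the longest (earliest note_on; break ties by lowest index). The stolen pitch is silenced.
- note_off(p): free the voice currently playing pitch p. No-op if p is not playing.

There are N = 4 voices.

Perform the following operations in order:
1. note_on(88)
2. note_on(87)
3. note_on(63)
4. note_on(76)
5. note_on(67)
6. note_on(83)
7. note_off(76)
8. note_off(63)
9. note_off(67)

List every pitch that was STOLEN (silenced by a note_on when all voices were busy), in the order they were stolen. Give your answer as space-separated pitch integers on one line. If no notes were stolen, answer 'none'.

Answer: 88 87

Derivation:
Op 1: note_on(88): voice 0 is free -> assigned | voices=[88 - - -]
Op 2: note_on(87): voice 1 is free -> assigned | voices=[88 87 - -]
Op 3: note_on(63): voice 2 is free -> assigned | voices=[88 87 63 -]
Op 4: note_on(76): voice 3 is free -> assigned | voices=[88 87 63 76]
Op 5: note_on(67): all voices busy, STEAL voice 0 (pitch 88, oldest) -> assign | voices=[67 87 63 76]
Op 6: note_on(83): all voices busy, STEAL voice 1 (pitch 87, oldest) -> assign | voices=[67 83 63 76]
Op 7: note_off(76): free voice 3 | voices=[67 83 63 -]
Op 8: note_off(63): free voice 2 | voices=[67 83 - -]
Op 9: note_off(67): free voice 0 | voices=[- 83 - -]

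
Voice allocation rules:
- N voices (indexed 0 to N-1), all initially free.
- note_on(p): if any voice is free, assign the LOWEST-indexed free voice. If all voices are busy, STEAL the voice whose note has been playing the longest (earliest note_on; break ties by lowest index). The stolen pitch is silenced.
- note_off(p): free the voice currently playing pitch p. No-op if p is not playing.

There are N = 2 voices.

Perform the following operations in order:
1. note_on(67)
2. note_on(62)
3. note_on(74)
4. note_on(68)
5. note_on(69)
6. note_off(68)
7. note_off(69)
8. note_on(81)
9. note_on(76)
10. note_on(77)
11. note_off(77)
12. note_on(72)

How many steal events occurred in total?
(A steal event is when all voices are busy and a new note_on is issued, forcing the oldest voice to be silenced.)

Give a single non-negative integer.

Op 1: note_on(67): voice 0 is free -> assigned | voices=[67 -]
Op 2: note_on(62): voice 1 is free -> assigned | voices=[67 62]
Op 3: note_on(74): all voices busy, STEAL voice 0 (pitch 67, oldest) -> assign | voices=[74 62]
Op 4: note_on(68): all voices busy, STEAL voice 1 (pitch 62, oldest) -> assign | voices=[74 68]
Op 5: note_on(69): all voices busy, STEAL voice 0 (pitch 74, oldest) -> assign | voices=[69 68]
Op 6: note_off(68): free voice 1 | voices=[69 -]
Op 7: note_off(69): free voice 0 | voices=[- -]
Op 8: note_on(81): voice 0 is free -> assigned | voices=[81 -]
Op 9: note_on(76): voice 1 is free -> assigned | voices=[81 76]
Op 10: note_on(77): all voices busy, STEAL voice 0 (pitch 81, oldest) -> assign | voices=[77 76]
Op 11: note_off(77): free voice 0 | voices=[- 76]
Op 12: note_on(72): voice 0 is free -> assigned | voices=[72 76]

Answer: 4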